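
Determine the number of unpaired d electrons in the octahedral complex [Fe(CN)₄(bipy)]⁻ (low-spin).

1

Ligand charges: 4×(-1) from CN⁻ and 1×(+0) from bipy sum to -4; with overall charge -1, Fe is +3.
Group 8 minus oxidation state +3 gives a d⁵ configuration for Fe³⁺.
Configuration: t2g^5 e_g^0, giving 1 unpaired electron.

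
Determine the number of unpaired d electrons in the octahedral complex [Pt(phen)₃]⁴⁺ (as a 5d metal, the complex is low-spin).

phen is neutral, so the +4 overall charge sits on Pt: oxidation state +4.
Pt⁴⁺: group 10, so d-count = 10 − 4 = 6.
Configuration: t2g^6 e_g^0, giving 0 unpaired electrons.

0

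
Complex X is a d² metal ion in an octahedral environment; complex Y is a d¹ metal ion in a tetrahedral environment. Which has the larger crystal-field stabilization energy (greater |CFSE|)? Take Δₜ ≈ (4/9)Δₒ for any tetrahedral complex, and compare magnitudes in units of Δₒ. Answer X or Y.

X: For octahedral d² the high- and low-spin configurations coincide; t2g^2 e_g^0, CFSE = -0.8Δₒ.
Y: Tetrahedral splitting is small, so the complex is high-spin; e¹ t₂⁰, CFSE = -0.6Δₜ ≈ -0.27Δₒ.
So X has the larger |CFSE|.

X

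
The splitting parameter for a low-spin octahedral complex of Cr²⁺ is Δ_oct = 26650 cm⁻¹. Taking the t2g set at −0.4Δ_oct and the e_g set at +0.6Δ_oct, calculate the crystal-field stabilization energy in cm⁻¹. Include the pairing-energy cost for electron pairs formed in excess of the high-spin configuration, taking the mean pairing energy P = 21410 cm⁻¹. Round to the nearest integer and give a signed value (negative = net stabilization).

Cr sits in group 6; removing 2 electrons leaves Cr²⁺ with 6 − 2 = 4 d electrons.
The d⁴ electrons fill as t2g^4 e_g^0.
CFSE(orbital) = 4×(-0.4Δ_oct) + 0×(0.6Δ_oct) = -1.6Δ_oct; with Δ_oct = 26650 cm⁻¹ that is -42640 cm⁻¹.
Relative to high-spin t2g^3 e_g^1 (0 paired), the low-spin configuration has 1 additional pair, contributing +1 × 21410 = +21410 cm⁻¹.
Overall CFSE = -42640 + 21410 = -21230 cm⁻¹.

-21230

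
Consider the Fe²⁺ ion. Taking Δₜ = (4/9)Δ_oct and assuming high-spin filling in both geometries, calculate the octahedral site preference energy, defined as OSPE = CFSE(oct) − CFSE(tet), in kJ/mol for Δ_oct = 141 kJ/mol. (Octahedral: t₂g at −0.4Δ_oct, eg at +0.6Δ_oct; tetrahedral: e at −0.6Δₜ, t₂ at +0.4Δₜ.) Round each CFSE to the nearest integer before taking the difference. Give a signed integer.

Fe sits in group 8; removing 2 electrons leaves Fe²⁺ with 8 − 2 = 6 d electrons.
In an octahedral site d⁶ (HS) is t2g^4 e_g^2, giving CFSE(oct) = -0.4Δ_oct = -56 kJ/mol.
Tetrahedral e^3 t2^3 gives -0.6Δₜ = -0.6 × (4/9) × 141 = -38 kJ/mol.
OSPE = -56 − (-38) = -18 kJ/mol.

-18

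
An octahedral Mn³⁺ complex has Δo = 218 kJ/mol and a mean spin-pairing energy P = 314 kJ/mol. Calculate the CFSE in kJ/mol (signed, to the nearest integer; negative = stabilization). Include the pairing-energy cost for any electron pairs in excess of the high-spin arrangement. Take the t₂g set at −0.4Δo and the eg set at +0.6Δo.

-131

Group 7 minus oxidation state +3 gives a d⁴ configuration for Mn³⁺.
Δo < P, so pairing is avoided: the ground state is high-spin.
That gives t₂g³ eg¹.
Orbital CFSE = -0.6Δo = -0.6 × 218 = -131 kJ/mol.
High-spin has no excess pairs, so no pairing correction applies.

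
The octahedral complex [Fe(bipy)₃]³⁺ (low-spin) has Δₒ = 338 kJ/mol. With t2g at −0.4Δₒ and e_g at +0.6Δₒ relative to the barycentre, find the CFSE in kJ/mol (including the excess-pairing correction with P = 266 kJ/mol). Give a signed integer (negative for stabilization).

-144

bipy is neutral, so the +3 overall charge sits on Fe: oxidation state +3.
Group 8 minus oxidation state +3 gives a d⁵ configuration for Fe³⁺.
Electron filling gives t2g^5 e_g^0.
The orbital stabilization is -2.0Δₒ = -2.0 × 338 = -676 kJ/mol.
Pairing penalty: 2 pairs vs 0 in the high-spin reference → 2 extra × P = 532 kJ/mol.
Overall CFSE = -676 + 532 = -144 kJ/mol.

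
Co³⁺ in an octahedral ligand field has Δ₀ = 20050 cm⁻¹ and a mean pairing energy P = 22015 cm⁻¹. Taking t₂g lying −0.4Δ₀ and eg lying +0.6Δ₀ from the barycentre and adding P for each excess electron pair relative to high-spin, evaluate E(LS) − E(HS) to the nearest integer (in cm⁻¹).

Co sits in group 9; removing 3 electrons leaves Co³⁺ with 9 − 3 = 6 d electrons.
High-spin: t₂g⁴ eg², CFSE = -0.4Δ₀ = -8020 cm⁻¹.
Low-spin t₂g⁶ eg⁰ gives -2.4Δ₀ = -48120 cm⁻¹, but forming 2 extra pairs costs 2P = 44030 cm⁻¹, so E(LS) = -48120 + 44030 = -4090 cm⁻¹.
E(LS) − E(HS) = -4090 − (-8020) = 3930 cm⁻¹.

3930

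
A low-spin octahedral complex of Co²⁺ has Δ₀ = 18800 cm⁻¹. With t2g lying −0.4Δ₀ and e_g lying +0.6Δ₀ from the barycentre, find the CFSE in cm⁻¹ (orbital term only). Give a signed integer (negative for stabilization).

Group 9 minus oxidation state +2 gives a d⁷ configuration for Co²⁺.
Configuration: t2g^6 e_g^1.
The orbital stabilization is -1.8Δ₀ = -1.8 × 18800 = -33840 cm⁻¹.

-33840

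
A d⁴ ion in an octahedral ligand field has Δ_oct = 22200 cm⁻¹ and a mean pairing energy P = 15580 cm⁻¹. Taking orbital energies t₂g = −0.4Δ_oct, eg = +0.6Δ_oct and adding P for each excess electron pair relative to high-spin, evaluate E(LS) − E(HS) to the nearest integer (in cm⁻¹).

In the high-spin limit (t₂g³ eg¹) the orbital term is -0.6Δ_oct = -13320 cm⁻¹, with no excess pairing.
Low-spin: t₂g⁴ eg⁰, orbital CFSE = -1.6Δ_oct = -35520 cm⁻¹; plus 1 excess pair × P = +15580 cm⁻¹; total -19940 cm⁻¹.
The difference is -19940 − (-13320) = -6620 cm⁻¹, so low-spin lies lower.

-6620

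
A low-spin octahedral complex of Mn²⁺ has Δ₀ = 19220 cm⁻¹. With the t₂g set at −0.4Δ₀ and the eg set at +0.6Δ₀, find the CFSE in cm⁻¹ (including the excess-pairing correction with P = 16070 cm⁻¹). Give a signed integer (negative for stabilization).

-6300

Mn sits in group 7; removing 2 electrons leaves Mn²⁺ with 7 − 2 = 5 d electrons.
Electron filling gives t₂g⁵ eg⁰.
Orbital CFSE = 5(-0.4) + 0(0.6) = -2.0Δ₀ = -2.0 × 19220 = -38440 cm⁻¹.
Pairing penalty: 2 pairs vs 0 in the high-spin reference → 2 extra × P = 32140 cm⁻¹.
Net CFSE = -38440 + 32140 = -6300 cm⁻¹.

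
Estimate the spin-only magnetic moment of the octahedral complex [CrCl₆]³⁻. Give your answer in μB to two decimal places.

3.87 μB

Each Cl⁻ contributes -1; 6 × (-1) = -6. With overall charge -3, Cr is in the +3 oxidation state.
Cr sits in group 6; removing 3 electrons leaves Cr³⁺ with 6 − 3 = 3 d electrons.
Configuration: t₂g³ eg⁰ → 3 unpaired electrons.
μ(spin-only) = √[3(3+2)] = √15 ≈ 3.87 μB.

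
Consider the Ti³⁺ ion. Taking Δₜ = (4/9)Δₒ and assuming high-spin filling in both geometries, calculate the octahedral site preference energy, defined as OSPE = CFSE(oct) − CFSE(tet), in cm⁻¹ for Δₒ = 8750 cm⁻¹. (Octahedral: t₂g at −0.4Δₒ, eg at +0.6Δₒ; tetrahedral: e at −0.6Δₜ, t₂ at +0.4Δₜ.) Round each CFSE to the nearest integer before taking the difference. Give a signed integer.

-1167

Ti³⁺: group 4, so d-count = 4 − 3 = 1.
Octahedral high-spin t2g^1 e_g^0: CFSE = -0.4 × 8750 = -3500 cm⁻¹.
In a tetrahedral site the filling is e^1 t2^0: CFSE(tet) = -0.6Δₜ = -0.6 × (4/9)(8750) = -2333 cm⁻¹.
OSPE = -3500 − (-2333) = -1167 cm⁻¹.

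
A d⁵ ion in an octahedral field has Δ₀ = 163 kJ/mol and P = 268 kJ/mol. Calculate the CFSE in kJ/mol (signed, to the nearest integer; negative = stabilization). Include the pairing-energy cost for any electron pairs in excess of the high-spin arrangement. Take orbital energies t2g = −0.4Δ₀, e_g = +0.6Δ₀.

Since Δ₀ = 163 kJ/mol < P = 268 kJ/mol, the complex adopts the high-spin configuration.
That gives t2g^3 e_g^2.
Orbital CFSE = 0.0Δ₀ = 0.0 × 163 = 0 kJ/mol.
High-spin has no excess pairs, so no pairing correction applies.

0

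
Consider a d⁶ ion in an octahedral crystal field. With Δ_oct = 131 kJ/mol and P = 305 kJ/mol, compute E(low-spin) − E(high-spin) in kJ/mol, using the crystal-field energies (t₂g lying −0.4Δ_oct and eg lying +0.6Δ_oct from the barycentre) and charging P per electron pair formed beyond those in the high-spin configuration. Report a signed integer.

348

In the high-spin limit (t₂g⁴ eg²) the orbital term is -0.4Δ_oct = -52 kJ/mol, with no excess pairing.
For low-spin the configuration is t₂g⁶ eg⁰: orbital energy -2.4 × 131 = -314 kJ/mol, and 2 additional pairs relative to high-spin add 610 kJ/mol, giving 296 kJ/mol.
The difference is 296 − (-52) = 348 kJ/mol, so high-spin lies lower.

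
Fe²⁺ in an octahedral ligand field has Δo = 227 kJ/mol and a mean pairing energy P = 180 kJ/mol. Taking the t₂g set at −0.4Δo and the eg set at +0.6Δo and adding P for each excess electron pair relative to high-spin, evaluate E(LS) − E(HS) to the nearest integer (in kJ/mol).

Group 8 minus oxidation state +2 gives a d⁶ configuration for Fe²⁺.
In the high-spin limit (t₂g⁴ eg²) the orbital term is -0.4Δo = -91 kJ/mol, with no excess pairing.
Low-spin: t₂g⁶ eg⁰, orbital CFSE = -2.4Δo = -545 kJ/mol; plus 2 excess pairs × P = +360 kJ/mol; total -185 kJ/mol.
The difference is -185 − (-91) = -94 kJ/mol, so low-spin lies lower.

-94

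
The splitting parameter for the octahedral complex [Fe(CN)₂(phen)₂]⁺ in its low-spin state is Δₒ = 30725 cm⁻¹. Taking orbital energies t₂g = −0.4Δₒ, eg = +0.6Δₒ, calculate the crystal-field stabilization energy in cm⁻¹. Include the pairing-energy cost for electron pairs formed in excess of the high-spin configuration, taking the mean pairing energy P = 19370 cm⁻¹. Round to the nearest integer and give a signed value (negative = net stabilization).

-22710

Ligand charges: 2×(-1) from CN⁻ and 2×(+0) from phen sum to -2; with overall charge +1, Fe is +3.
Fe sits in group 8; removing 3 electrons leaves Fe³⁺ with 8 − 3 = 5 d electrons.
Configuration: t₂g⁵ eg⁰.
The orbital stabilization is -2.0Δₒ = -2.0 × 30725 = -61450 cm⁻¹.
Pairing penalty: 2 pairs vs 0 in the high-spin reference → 2 extra × P = 38740 cm⁻¹.
Overall CFSE = -61450 + 38740 = -22710 cm⁻¹.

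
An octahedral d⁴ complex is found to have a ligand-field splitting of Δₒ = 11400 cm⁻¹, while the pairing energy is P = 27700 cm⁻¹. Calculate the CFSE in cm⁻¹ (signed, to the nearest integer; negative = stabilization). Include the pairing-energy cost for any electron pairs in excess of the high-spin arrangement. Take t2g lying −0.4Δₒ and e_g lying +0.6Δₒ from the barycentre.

-6840

Δₒ < P, so pairing is avoided: the ground state is high-spin.
That gives t2g^3 e_g^1.
Orbital CFSE = -0.6Δₒ = -0.6 × 11400 = -6840 cm⁻¹.
High-spin has no excess pairs, so no pairing correction applies.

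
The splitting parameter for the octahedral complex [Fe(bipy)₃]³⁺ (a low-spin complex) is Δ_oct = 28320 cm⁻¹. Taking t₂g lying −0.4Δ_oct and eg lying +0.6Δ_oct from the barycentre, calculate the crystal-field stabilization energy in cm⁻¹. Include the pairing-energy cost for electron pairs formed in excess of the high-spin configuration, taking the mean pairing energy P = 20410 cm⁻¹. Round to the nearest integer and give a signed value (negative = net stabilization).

-15820

bipy is neutral, so the +3 overall charge sits on Fe: oxidation state +3.
Group 8 minus oxidation state +3 gives a d⁵ configuration for Fe³⁺.
The d⁵ electrons fill as t₂g⁵ eg⁰.
Orbital CFSE = 5(-0.4) + 0(0.6) = -2.0Δ_oct = -2.0 × 28320 = -56640 cm⁻¹.
Pairing penalty: 2 pairs vs 0 in the high-spin reference → 2 extra × P = 40820 cm⁻¹.
Combining: -56640 + 40820 = -15820 cm⁻¹.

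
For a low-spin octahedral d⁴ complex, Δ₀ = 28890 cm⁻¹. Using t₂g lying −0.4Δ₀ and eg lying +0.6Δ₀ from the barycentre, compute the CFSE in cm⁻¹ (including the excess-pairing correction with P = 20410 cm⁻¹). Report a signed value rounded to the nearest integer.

Configuration: t₂g⁴ eg⁰.
Orbital CFSE = 4(-0.4) + 0(0.6) = -1.6Δ₀ = -1.6 × 28890 = -46224 cm⁻¹.
High-spin d⁴ would be t₂g³ eg¹ with 0 pairs; low-spin has 1, so 1 excess pair costs +1P = +20410 cm⁻¹.
Net CFSE = -46224 + 20410 = -25814 cm⁻¹.

-25814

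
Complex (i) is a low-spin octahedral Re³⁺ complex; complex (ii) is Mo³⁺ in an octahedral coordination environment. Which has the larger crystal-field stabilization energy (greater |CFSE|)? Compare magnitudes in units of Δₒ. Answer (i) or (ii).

(i): Re is in group 7, so Re³⁺ is d⁴ (7 − 3 = 4); t₂g⁴ eg⁰, CFSE = -1.6Δₒ.
(ii): Mo sits in group 6; removing 3 electrons leaves Mo³⁺ with 6 − 3 = 3 d electrons; t2g^3 e_g^0, CFSE = -1.2Δₒ.
So (i) has the larger |CFSE|.

(i)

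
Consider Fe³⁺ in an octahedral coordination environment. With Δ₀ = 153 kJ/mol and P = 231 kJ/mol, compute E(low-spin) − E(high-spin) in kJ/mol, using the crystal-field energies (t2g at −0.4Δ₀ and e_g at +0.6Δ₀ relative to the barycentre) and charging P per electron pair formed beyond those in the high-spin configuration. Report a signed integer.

156

Fe sits in group 8; removing 3 electrons leaves Fe³⁺ with 8 − 3 = 5 d electrons.
In the high-spin limit (t2g^3 e_g^2) the orbital term is 0.0Δ₀ = 0 kJ/mol, with no excess pairing.
For low-spin the configuration is t2g^5 e_g^0: orbital energy -2.0 × 153 = -306 kJ/mol, and 2 additional pairs relative to high-spin add 462 kJ/mol, giving 156 kJ/mol.
The difference is 156 − (0) = 156 kJ/mol, so high-spin lies lower.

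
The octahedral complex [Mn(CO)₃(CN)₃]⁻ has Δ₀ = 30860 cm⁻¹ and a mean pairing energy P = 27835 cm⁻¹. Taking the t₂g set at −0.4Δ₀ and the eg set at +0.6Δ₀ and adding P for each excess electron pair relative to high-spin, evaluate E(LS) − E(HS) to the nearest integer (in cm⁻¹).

-6050

Ligand charges: 3×(+0) from CO and 3×(-1) from CN⁻ sum to -3; with overall charge -1, Mn is +2.
Mn sits in group 7; removing 2 electrons leaves Mn²⁺ with 7 − 2 = 5 d electrons.
In the high-spin limit (t₂g³ eg²) the orbital term is 0.0Δ₀ = 0 cm⁻¹, with no excess pairing.
For low-spin the configuration is t₂g⁵ eg⁰: orbital energy -2.0 × 30860 = -61720 cm⁻¹, and 2 additional pairs relative to high-spin add 55670 cm⁻¹, giving -6050 cm⁻¹.
The difference is -6050 − (0) = -6050 cm⁻¹, so low-spin lies lower.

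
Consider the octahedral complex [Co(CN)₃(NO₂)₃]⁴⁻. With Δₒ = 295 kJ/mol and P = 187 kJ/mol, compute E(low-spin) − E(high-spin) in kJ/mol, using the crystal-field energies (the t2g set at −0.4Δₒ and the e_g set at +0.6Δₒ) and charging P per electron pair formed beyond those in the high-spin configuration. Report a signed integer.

Ligand charges: 3×(-1) from CN⁻ and 3×(-1) from NO₂⁻ sum to -6; with overall charge -4, Co is +2.
Co sits in group 9; removing 2 electrons leaves Co²⁺ with 9 − 2 = 7 d electrons.
High-spin d⁷ fills as t2g^5 e_g^2 with CFSE 5(−0.4) + 2(+0.6) = -0.8Δₒ = -236 kJ/mol.
Low-spin t2g^6 e_g^1 gives -1.8Δₒ = -531 kJ/mol, but forming 1 extra pair costs 1P = 187 kJ/mol, so E(LS) = -531 + 187 = -344 kJ/mol.
The difference is -344 − (-236) = -108 kJ/mol, so low-spin lies lower.

-108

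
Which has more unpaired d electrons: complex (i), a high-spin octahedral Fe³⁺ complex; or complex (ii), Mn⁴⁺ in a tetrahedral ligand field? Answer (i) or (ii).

(i): Group 8 minus oxidation state +3 gives a d⁵ configuration for Fe³⁺; t2g^3 e_g^2 → 5 unpaired.
(ii): Mn is in group 7, so Mn⁴⁺ is d³ (7 − 4 = 3); With tetrahedral geometry the complex is necessarily high-spin; e² t₂¹ → 3 unpaired.
So (i) has more unpaired electrons.

(i)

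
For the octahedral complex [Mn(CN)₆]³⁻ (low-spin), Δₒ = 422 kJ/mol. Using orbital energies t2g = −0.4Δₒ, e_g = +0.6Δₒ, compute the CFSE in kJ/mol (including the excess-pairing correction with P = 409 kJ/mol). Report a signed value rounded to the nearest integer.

-266

Each CN⁻ contributes -1; 6 × (-1) = -6. With overall charge -3, Mn is in the +3 oxidation state.
Group 7 minus oxidation state +3 gives a d⁴ configuration for Mn³⁺.
The d⁴ electrons fill as t2g^4 e_g^0.
The orbital stabilization is -1.6Δₒ = -1.6 × 422 = -675 kJ/mol.
Relative to high-spin t2g^3 e_g^1 (0 paired), the low-spin configuration has 1 additional pair, contributing +1 × 409 = +409 kJ/mol.
Overall CFSE = -675 + 409 = -266 kJ/mol.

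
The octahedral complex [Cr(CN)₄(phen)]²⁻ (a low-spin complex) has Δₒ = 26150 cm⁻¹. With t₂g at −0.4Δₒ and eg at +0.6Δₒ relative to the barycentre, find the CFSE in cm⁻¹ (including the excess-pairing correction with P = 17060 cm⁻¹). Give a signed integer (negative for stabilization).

Ligand charges: 4×(-1) from CN⁻ and 1×(+0) from phen sum to -4; with overall charge -2, Cr is +2.
Cr²⁺: group 6, so d-count = 6 − 2 = 4.
Configuration: t₂g⁴ eg⁰.
CFSE(orbital) = 4×(-0.4Δₒ) + 0×(0.6Δₒ) = -1.6Δₒ; with Δₒ = 26150 cm⁻¹ that is -41840 cm⁻¹.
High-spin d⁴ would be t₂g³ eg¹ with 0 pairs; low-spin has 1, so 1 excess pair costs +1P = +17060 cm⁻¹.
Combining: -41840 + 17060 = -24780 cm⁻¹.

-24780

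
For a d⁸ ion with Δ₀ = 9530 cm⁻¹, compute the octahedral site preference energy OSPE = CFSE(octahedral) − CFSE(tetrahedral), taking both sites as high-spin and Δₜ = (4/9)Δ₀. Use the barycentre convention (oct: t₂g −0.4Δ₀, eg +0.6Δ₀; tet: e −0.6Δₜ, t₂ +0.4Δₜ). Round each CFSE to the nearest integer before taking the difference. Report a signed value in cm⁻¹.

In an octahedral site d⁸ (HS) is t2g^6 e_g^2, giving CFSE(oct) = -1.2Δ₀ = -11436 cm⁻¹.
In a tetrahedral site the filling is e^4 t2^4: CFSE(tet) = -0.8Δₜ = -0.8 × (4/9)(9530) = -3388 cm⁻¹.
OSPE = -11436 − (-3388) = -8048 cm⁻¹.

-8048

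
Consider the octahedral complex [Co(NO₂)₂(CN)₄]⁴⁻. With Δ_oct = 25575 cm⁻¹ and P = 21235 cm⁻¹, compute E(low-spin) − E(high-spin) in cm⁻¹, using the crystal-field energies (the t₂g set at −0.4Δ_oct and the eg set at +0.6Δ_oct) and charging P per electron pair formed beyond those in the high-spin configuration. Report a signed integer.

Ligand charges: 2×(-1) from NO₂⁻ and 4×(-1) from CN⁻ sum to -6; with overall charge -4, Co is +2.
Group 9 minus oxidation state +2 gives a d⁷ configuration for Co²⁺.
In the high-spin limit (t₂g⁵ eg²) the orbital term is -0.8Δ_oct = -20460 cm⁻¹, with no excess pairing.
For low-spin the configuration is t₂g⁶ eg¹: orbital energy -1.8 × 25575 = -46035 cm⁻¹, and 1 additional pair relative to high-spin adds 21235 cm⁻¹, giving -24800 cm⁻¹.
The difference is -24800 − (-20460) = -4340 cm⁻¹, so low-spin lies lower.

-4340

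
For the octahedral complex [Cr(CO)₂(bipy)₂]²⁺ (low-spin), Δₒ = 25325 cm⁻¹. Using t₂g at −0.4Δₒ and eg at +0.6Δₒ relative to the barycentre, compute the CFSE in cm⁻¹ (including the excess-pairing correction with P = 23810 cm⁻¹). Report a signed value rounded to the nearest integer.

-16710

Ligand charges: 2×(+0) from CO and 2×(+0) from bipy sum to +0; with overall charge +2, Cr is +2.
Group 6 minus oxidation state +2 gives a d⁴ configuration for Cr²⁺.
Electron filling gives t₂g⁴ eg⁰.
CFSE(orbital) = 4×(-0.4Δₒ) + 0×(0.6Δₒ) = -1.6Δₒ; with Δₒ = 25325 cm⁻¹ that is -40520 cm⁻¹.
Pairing penalty: 1 pair vs 0 in the high-spin reference → 1 extra × P = 23810 cm⁻¹.
Net CFSE = -40520 + 23810 = -16710 cm⁻¹.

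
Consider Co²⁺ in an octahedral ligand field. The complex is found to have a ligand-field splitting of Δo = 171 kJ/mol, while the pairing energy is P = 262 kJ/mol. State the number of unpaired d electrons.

Group 9 minus oxidation state +2 gives a d⁷ configuration for Co²⁺.
Since Δo = 171 kJ/mol < P = 262 kJ/mol, the complex adopts the high-spin configuration.
That gives t₂g⁵ eg².
Unpaired electrons: 3.

3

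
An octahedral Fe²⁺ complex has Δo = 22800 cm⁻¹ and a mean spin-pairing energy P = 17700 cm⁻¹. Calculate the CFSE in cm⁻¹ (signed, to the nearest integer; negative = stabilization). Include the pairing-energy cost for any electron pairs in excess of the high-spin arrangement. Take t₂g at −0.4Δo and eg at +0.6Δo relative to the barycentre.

Group 8 minus oxidation state +2 gives a d⁶ configuration for Fe²⁺.
Here Δo > P (22800 > 17700), so the low-spin state is favoured.
Filling d⁶ accordingly: t₂g⁶ eg⁰.
Orbital CFSE = -2.4Δo = -2.4 × 22800 = -54720 cm⁻¹.
Excess pairs vs high-spin: 3 − 1 = 2; pairing cost = +35400 cm⁻¹.
Net CFSE = -54720 + 35400 = -19320 cm⁻¹.

-19320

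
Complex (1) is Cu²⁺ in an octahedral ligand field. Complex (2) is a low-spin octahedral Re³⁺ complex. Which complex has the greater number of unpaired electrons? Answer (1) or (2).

(1): Group 11 minus oxidation state +2 gives a d⁹ configuration for Cu²⁺; t₂g⁶ eg³ → 1 unpaired.
(2): Re³⁺: group 7, so d-count = 7 − 3 = 4; t2g^4 e_g^0 → 2 unpaired.
So (2) has more unpaired electrons.

(2)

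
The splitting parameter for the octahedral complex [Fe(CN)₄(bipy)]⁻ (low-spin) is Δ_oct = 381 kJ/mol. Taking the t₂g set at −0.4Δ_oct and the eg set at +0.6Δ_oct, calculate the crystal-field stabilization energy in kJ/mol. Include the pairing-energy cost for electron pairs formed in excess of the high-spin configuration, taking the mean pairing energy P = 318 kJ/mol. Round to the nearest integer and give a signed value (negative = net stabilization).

Ligand charges: 4×(-1) from CN⁻ and 1×(+0) from bipy sum to -4; with overall charge -1, Fe is +3.
Fe is in group 8, so Fe³⁺ is d⁵ (8 − 3 = 5).
Electron filling gives t₂g⁵ eg⁰.
CFSE(orbital) = 5×(-0.4Δ_oct) + 0×(0.6Δ_oct) = -2.0Δ_oct; with Δ_oct = 381 kJ/mol that is -762 kJ/mol.
High-spin d⁵ would be t₂g³ eg² with 0 pairs; low-spin has 2, so 2 excess pairs cost +2P = +636 kJ/mol.
Overall CFSE = -762 + 636 = -126 kJ/mol.

-126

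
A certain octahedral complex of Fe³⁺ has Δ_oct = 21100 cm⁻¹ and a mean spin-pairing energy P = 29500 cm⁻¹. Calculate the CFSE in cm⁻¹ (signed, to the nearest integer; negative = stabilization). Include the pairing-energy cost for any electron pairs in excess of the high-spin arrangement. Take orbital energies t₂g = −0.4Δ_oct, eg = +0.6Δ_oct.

0

Fe is in group 8, so Fe³⁺ is d⁵ (8 − 3 = 5).
Since Δ_oct = 21100 cm⁻¹ < P = 29500 cm⁻¹, the complex adopts the high-spin configuration.
Filling d⁵ accordingly: t₂g³ eg².
Orbital CFSE = 0.0Δ_oct = 0.0 × 21100 = 0 cm⁻¹.
High-spin has no excess pairs, so no pairing correction applies.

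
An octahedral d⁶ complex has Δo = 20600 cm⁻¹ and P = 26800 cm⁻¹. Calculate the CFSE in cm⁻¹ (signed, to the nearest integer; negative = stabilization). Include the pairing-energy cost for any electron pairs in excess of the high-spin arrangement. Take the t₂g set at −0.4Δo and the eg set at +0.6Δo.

-8240

Here Δo < P (20600 < 26800), so the high-spin state is favoured.
Configuration: t₂g⁴ eg².
Orbital CFSE = -0.4Δo = -0.4 × 20600 = -8240 cm⁻¹.
High-spin has no excess pairs, so no pairing correction applies.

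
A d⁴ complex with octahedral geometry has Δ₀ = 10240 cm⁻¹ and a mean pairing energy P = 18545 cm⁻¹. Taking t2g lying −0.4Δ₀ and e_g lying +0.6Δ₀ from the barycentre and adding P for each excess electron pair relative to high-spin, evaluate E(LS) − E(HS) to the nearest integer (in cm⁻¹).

8305

High-spin: t2g^3 e_g^1, CFSE = -0.6Δ₀ = -6144 cm⁻¹.
Low-spin t2g^4 e_g^0 gives -1.6Δ₀ = -16384 cm⁻¹, but forming 1 extra pair costs 1P = 18545 cm⁻¹, so E(LS) = -16384 + 18545 = 2161 cm⁻¹.
Thus E(LS) − E(HS) = 8305 cm⁻¹.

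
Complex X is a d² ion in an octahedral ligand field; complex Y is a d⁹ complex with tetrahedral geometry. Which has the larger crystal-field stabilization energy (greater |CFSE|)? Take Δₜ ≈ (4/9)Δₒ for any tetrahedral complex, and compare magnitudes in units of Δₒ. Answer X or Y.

X

X: t2g^2 e_g^0, CFSE = -0.8Δₒ.
Y: With tetrahedral geometry the complex is necessarily high-spin; e⁴ t₂⁵, CFSE = -0.4Δₜ ≈ -0.18Δₒ.
So X has the larger |CFSE|.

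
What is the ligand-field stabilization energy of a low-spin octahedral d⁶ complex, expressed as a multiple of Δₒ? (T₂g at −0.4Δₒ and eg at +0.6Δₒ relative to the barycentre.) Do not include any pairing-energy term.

Configuration: t₂g⁶ eg⁰.
CFSE = 6(-0.4Δₒ) + 0(0.6Δₒ) = -2.4Δₒ + 0.0Δₒ = -2.4Δₒ.

-2.4 Δₒ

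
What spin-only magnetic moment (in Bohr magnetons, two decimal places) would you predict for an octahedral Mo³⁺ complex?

Mo is in group 6, so Mo³⁺ is d³ (6 − 3 = 3).
For octahedral d³ the high- and low-spin configurations coincide.
Configuration: t2g^3 e_g^0 → 3 unpaired electrons.
μ(spin-only) = √[3(3+2)] = √15 ≈ 3.87 Bohr magnetons.

3.87 Bohr magnetons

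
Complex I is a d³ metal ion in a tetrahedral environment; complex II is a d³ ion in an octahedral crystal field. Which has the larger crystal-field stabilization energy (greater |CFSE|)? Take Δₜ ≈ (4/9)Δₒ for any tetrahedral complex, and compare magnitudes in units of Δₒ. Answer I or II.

I: With tetrahedral geometry the complex is necessarily high-spin; e² t₂¹, CFSE = -0.8Δₜ ≈ -0.36Δₒ.
II: For octahedral d³ the high- and low-spin configurations coincide; t₂g³ eg⁰, CFSE = -1.2Δₒ.
So II has the larger |CFSE|.

II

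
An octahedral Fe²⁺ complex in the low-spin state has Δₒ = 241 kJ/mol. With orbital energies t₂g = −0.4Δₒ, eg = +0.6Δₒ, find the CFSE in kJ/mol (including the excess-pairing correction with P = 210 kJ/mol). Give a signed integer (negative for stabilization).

-158

Fe is in group 8, so Fe²⁺ is d⁶ (8 − 2 = 6).
Electron filling gives t₂g⁶ eg⁰.
CFSE(orbital) = 6×(-0.4Δₒ) + 0×(0.6Δₒ) = -2.4Δₒ; with Δₒ = 241 kJ/mol that is -578 kJ/mol.
Relative to high-spin t₂g⁴ eg² (1 paired), the low-spin configuration has 2 additional pairs, contributing +2 × 210 = +420 kJ/mol.
Net CFSE = -578 + 420 = -158 kJ/mol.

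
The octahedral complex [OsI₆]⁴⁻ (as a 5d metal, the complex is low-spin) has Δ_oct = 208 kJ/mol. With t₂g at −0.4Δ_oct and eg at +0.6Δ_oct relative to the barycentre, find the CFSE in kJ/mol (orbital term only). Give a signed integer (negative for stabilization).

Each I⁻ contributes -1; 6 × (-1) = -6. With overall charge -4, Os is in the +2 oxidation state.
Os²⁺: group 8, so d-count = 8 − 2 = 6.
Electron filling gives t₂g⁶ eg⁰.
The orbital stabilization is -2.4Δ_oct = -2.4 × 208 = -499 kJ/mol.

-499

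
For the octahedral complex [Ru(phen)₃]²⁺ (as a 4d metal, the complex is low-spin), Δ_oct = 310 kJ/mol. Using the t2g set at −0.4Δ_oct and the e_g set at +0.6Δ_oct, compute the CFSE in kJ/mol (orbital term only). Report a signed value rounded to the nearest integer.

-744

phen is neutral, so the +2 overall charge sits on Ru: oxidation state +2.
Ru sits in group 8; removing 2 electrons leaves Ru²⁺ with 8 − 2 = 6 d electrons.
Configuration: t2g^6 e_g^0.
CFSE(orbital) = 6×(-0.4Δ_oct) + 0×(0.6Δ_oct) = -2.4Δ_oct; with Δ_oct = 310 kJ/mol that is -744 kJ/mol.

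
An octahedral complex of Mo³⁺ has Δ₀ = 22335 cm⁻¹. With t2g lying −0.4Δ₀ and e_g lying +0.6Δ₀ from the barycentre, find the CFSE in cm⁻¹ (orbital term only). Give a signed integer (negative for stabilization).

-26802

Mo is in group 6, so Mo³⁺ is d³ (6 − 3 = 3).
Electron filling gives t2g^3 e_g^0.
CFSE(orbital) = 3×(-0.4Δ₀) + 0×(0.6Δ₀) = -1.2Δ₀; with Δ₀ = 22335 cm⁻¹ that is -26802 cm⁻¹.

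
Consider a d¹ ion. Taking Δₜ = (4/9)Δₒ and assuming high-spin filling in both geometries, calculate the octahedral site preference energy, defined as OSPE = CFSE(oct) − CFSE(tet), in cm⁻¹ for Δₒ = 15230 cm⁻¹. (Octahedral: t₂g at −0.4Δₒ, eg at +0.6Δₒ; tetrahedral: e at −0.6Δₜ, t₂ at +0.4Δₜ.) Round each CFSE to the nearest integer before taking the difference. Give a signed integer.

In an octahedral site d¹ (HS) is t₂g¹ eg⁰, giving CFSE(oct) = -0.4Δₒ = -6092 cm⁻¹.
In a tetrahedral site the filling is e¹ t₂⁰: CFSE(tet) = -0.6Δₜ = -0.6 × (4/9)(15230) = -4061 cm⁻¹.
OSPE = CFSE(oct) − CFSE(tet) = -6092 − (-4061) = -2031 cm⁻¹.

-2031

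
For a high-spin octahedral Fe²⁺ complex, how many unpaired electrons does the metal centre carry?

4

Fe is in group 8, so Fe²⁺ is d⁶ (8 − 2 = 6).
Configuration: t₂g⁴ eg², giving 4 unpaired electrons.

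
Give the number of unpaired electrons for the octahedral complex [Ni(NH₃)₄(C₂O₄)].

2

Ligand charges: 4×(+0) from NH₃ and 1×(-2) from C₂O₄²⁻ sum to -2; with overall charge +0, Ni is +2.
Ni²⁺: group 10, so d-count = 10 − 2 = 8.
Configuration: t₂g⁶ eg², giving 2 unpaired electrons.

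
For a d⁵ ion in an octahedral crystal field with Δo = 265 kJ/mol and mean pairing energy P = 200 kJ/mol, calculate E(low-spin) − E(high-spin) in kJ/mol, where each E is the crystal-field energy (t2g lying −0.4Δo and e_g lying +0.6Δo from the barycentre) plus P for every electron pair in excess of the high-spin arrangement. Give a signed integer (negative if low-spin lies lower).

In the high-spin limit (t2g^3 e_g^2) the orbital term is 0.0Δo = 0 kJ/mol, with no excess pairing.
Low-spin: t2g^5 e_g^0, orbital CFSE = -2.0Δo = -530 kJ/mol; plus 2 excess pairs × P = +400 kJ/mol; total -130 kJ/mol.
E(LS) − E(HS) = -130 − (0) = -130 kJ/mol.

-130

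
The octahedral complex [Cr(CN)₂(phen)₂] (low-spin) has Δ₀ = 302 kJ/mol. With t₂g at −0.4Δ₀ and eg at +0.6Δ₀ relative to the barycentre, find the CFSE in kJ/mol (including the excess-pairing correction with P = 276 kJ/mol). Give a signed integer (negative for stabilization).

-207

Ligand charges: 2×(-1) from CN⁻ and 2×(+0) from phen sum to -2; with overall charge +0, Cr is +2.
Cr sits in group 6; removing 2 electrons leaves Cr²⁺ with 6 − 2 = 4 d electrons.
Electron filling gives t₂g⁴ eg⁰.
Orbital CFSE = 4(-0.4) + 0(0.6) = -1.6Δ₀ = -1.6 × 302 = -483 kJ/mol.
Relative to high-spin t₂g³ eg¹ (0 paired), the low-spin configuration has 1 additional pair, contributing +1 × 276 = +276 kJ/mol.
Net CFSE = -483 + 276 = -207 kJ/mol.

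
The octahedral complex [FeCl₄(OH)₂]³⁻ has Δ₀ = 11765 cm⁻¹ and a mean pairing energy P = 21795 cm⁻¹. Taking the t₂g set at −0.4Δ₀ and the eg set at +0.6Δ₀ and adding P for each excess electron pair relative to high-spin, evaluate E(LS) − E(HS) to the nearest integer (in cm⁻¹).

Ligand charges: 4×(-1) from Cl⁻ and 2×(-1) from OH⁻ sum to -6; with overall charge -3, Fe is +3.
Fe³⁺: group 8, so d-count = 8 − 3 = 5.
In the high-spin limit (t₂g³ eg²) the orbital term is 0.0Δ₀ = 0 cm⁻¹, with no excess pairing.
For low-spin the configuration is t₂g⁵ eg⁰: orbital energy -2.0 × 11765 = -23530 cm⁻¹, and 2 additional pairs relative to high-spin add 43590 cm⁻¹, giving 20060 cm⁻¹.
E(LS) − E(HS) = 20060 − (0) = 20060 cm⁻¹.

20060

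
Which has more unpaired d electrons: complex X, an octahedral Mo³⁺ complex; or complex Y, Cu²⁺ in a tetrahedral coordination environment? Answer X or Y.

X

X: Mo³⁺: group 6, so d-count = 6 − 3 = 3; t2g^3 e_g^0 → 3 unpaired.
Y: Cu sits in group 11; removing 2 electrons leaves Cu²⁺ with 11 − 2 = 9 d electrons; With tetrahedral geometry the complex is necessarily high-spin; e^4 t2^5 → 1 unpaired.
So X has more unpaired electrons.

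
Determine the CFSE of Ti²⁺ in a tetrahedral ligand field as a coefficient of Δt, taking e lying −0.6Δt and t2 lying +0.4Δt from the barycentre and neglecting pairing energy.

Ti²⁺: group 4, so d-count = 4 − 2 = 2.
Tetrahedral splitting is small, so the complex is high-spin.
Configuration: e^2 t2^0.
CFSE = 2(-0.6Δt) + 0(0.4Δt) = -1.2Δt + 0.0Δt = -1.2Δt.

-1.2 Δt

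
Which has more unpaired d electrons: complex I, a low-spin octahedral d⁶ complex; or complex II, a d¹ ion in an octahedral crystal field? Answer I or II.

I: t₂g⁶ eg⁰ → 0 unpaired.
II: For octahedral d¹ the high- and low-spin configurations coincide; t₂g¹ eg⁰ → 1 unpaired.
So II has more unpaired electrons.

II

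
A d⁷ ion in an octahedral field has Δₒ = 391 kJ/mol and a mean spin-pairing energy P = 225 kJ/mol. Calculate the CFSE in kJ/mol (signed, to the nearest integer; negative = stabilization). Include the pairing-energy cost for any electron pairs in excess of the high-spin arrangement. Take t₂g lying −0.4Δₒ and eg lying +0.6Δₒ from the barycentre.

Since Δₒ = 391 kJ/mol > P = 225 kJ/mol, the complex adopts the low-spin configuration.
Filling d⁷ accordingly: t₂g⁶ eg¹.
Orbital CFSE = -1.8Δₒ = -1.8 × 391 = -704 kJ/mol.
Excess pairs vs high-spin: 3 − 2 = 1; pairing cost = +225 kJ/mol.
Net CFSE = -704 + 225 = -479 kJ/mol.

-479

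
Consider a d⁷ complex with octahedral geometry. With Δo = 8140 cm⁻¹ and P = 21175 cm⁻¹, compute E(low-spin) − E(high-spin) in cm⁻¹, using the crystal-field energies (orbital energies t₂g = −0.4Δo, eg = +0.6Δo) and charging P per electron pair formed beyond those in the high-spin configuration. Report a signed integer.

13035

High-spin: t₂g⁵ eg², CFSE = -0.8Δo = -6512 cm⁻¹.
Low-spin t₂g⁶ eg¹ gives -1.8Δo = -14652 cm⁻¹, but forming 1 extra pair costs 1P = 21175 cm⁻¹, so E(LS) = -14652 + 21175 = 6523 cm⁻¹.
Thus E(LS) − E(HS) = 13035 cm⁻¹.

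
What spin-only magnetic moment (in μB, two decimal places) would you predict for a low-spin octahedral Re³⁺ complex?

2.83 μB

Re sits in group 7; removing 3 electrons leaves Re³⁺ with 7 − 3 = 4 d electrons.
Configuration: t₂g⁴ eg⁰ → 2 unpaired electrons.
μ(spin-only) = √[2(2+2)] = √8 ≈ 2.83 μB.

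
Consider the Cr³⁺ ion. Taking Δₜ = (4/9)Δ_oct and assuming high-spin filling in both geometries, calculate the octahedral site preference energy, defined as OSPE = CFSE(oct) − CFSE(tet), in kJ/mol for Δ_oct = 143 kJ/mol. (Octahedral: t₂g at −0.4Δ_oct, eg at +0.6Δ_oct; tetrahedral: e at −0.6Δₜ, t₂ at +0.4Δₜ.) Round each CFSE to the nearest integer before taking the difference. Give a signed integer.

-121

Cr is in group 6, so Cr³⁺ is d³ (6 − 3 = 3).
Octahedral high-spin t₂g³ eg⁰: CFSE = -1.2 × 143 = -172 kJ/mol.
In a tetrahedral site the filling is e² t₂¹: CFSE(tet) = -0.8Δₜ = -0.8 × (4/9)(143) = -51 kJ/mol.
OSPE = CFSE(oct) − CFSE(tet) = -172 − (-51) = -121 kJ/mol.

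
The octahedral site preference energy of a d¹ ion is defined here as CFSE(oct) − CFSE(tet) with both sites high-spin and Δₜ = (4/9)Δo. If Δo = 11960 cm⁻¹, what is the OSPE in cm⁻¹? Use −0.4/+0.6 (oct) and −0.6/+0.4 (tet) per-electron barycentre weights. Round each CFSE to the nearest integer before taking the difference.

Octahedral high-spin t₂g¹ eg⁰: CFSE = -0.4 × 11960 = -4784 cm⁻¹.
In a tetrahedral site the filling is e¹ t₂⁰: CFSE(tet) = -0.6Δₜ = -0.6 × (4/9)(11960) = -3189 cm⁻¹.
OSPE = -4784 − (-3189) = -1595 cm⁻¹.

-1595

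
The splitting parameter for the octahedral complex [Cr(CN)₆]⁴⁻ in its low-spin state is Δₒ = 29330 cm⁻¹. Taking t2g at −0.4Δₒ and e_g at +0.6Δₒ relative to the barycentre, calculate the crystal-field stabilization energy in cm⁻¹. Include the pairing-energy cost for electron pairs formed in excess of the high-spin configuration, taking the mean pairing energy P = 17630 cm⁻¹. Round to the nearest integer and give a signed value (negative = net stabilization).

Each CN⁻ contributes -1; 6 × (-1) = -6. With overall charge -4, Cr is in the +2 oxidation state.
Cr²⁺: group 6, so d-count = 6 − 2 = 4.
Configuration: t2g^4 e_g^0.
Orbital CFSE = 4(-0.4) + 0(0.6) = -1.6Δₒ = -1.6 × 29330 = -46928 cm⁻¹.
Relative to high-spin t2g^3 e_g^1 (0 paired), the low-spin configuration has 1 additional pair, contributing +1 × 17630 = +17630 cm⁻¹.
Net CFSE = -46928 + 17630 = -29298 cm⁻¹.

-29298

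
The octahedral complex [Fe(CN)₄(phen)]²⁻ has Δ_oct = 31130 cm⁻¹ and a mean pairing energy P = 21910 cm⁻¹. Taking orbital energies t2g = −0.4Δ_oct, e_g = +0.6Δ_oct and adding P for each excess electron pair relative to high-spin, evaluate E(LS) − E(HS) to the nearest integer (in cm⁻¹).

Ligand charges: 4×(-1) from CN⁻ and 1×(+0) from phen sum to -4; with overall charge -2, Fe is +2.
Group 8 minus oxidation state +2 gives a d⁶ configuration for Fe²⁺.
High-spin: t2g^4 e_g^2, CFSE = -0.4Δ_oct = -12452 cm⁻¹.
Low-spin: t2g^6 e_g^0, orbital CFSE = -2.4Δ_oct = -74712 cm⁻¹; plus 2 excess pairs × P = +43820 cm⁻¹; total -30892 cm⁻¹.
E(LS) − E(HS) = -30892 − (-12452) = -18440 cm⁻¹.

-18440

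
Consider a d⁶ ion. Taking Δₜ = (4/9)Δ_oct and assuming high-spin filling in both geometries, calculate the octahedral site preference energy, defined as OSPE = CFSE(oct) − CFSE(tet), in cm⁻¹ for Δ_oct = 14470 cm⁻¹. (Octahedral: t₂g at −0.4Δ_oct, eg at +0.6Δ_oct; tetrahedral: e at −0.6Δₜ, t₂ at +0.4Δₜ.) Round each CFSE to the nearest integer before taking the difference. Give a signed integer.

-1929

Octahedral high-spin t₂g⁴ eg²: CFSE = -0.4 × 14470 = -5788 cm⁻¹.
In a tetrahedral site the filling is e³ t₂³: CFSE(tet) = -0.6Δₜ = -0.6 × (4/9)(14470) = -3859 cm⁻¹.
Subtracting, OSPE = -5788 − (-3859) = -1929 cm⁻¹.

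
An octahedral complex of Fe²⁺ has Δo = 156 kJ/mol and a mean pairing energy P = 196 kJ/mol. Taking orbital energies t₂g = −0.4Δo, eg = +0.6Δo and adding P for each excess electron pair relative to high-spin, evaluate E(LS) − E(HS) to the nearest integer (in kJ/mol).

Fe sits in group 8; removing 2 electrons leaves Fe²⁺ with 8 − 2 = 6 d electrons.
High-spin: t₂g⁴ eg², CFSE = -0.4Δo = -62 kJ/mol.
For low-spin the configuration is t₂g⁶ eg⁰: orbital energy -2.4 × 156 = -374 kJ/mol, and 2 additional pairs relative to high-spin add 392 kJ/mol, giving 18 kJ/mol.
E(LS) − E(HS) = 18 − (-62) = 80 kJ/mol.

80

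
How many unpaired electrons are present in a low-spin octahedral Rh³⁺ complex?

Rh sits in group 9; removing 3 electrons leaves Rh³⁺ with 9 − 3 = 6 d electrons.
Configuration: t₂g⁶ eg⁰, giving 0 unpaired electrons.

0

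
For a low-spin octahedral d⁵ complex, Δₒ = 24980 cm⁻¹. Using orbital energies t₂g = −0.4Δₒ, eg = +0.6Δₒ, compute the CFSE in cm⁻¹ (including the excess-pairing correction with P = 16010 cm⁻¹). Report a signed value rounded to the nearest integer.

-17940

The d⁵ electrons fill as t₂g⁵ eg⁰.
The orbital stabilization is -2.0Δₒ = -2.0 × 24980 = -49960 cm⁻¹.
High-spin d⁵ would be t₂g³ eg² with 0 pairs; low-spin has 2, so 2 excess pairs cost +2P = +32020 cm⁻¹.
Overall CFSE = -49960 + 32020 = -17940 cm⁻¹.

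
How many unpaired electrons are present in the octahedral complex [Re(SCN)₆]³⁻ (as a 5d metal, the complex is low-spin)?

Each SCN⁻ contributes -1; 6 × (-1) = -6. With overall charge -3, Re is in the +3 oxidation state.
Re³⁺: group 7, so d-count = 7 − 3 = 4.
Configuration: t2g^4 e_g^0, giving 2 unpaired electrons.

2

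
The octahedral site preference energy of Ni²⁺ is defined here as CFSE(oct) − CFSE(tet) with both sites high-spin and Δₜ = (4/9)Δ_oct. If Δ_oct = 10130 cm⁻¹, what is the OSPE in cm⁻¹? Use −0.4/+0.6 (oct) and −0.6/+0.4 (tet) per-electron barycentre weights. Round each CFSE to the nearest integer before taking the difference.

-8554

Ni²⁺: group 10, so d-count = 10 − 2 = 8.
In an octahedral site d⁸ (HS) is t2g^6 e_g^2, giving CFSE(oct) = -1.2Δ_oct = -12156 cm⁻¹.
Tetrahedral e^4 t2^4 gives -0.8Δₜ = -0.8 × (4/9) × 10130 = -3602 cm⁻¹.
OSPE = -12156 − (-3602) = -8554 cm⁻¹.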